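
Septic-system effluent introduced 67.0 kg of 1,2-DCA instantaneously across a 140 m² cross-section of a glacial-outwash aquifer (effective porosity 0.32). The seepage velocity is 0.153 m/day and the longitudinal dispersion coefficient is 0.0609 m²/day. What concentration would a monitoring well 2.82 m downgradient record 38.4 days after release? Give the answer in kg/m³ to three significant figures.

0.102 kg/m³

For an instantaneous plane source, C(x,t) = M/(n_e·A·√(4πDt)) · exp(−(x−vt)²/(4Dt)), with n_e·A the pore (flow) area.
Plume center vt = 0.153 × 38.4 = 5.8752 m, so the well at 2.82 m is 3.0552 m upgradient of the peak.
√(4πDt) = 5.421 m, giving peak height M/(n_e·A·√(4πDt)) = 67.0/(0.32 × 140 × 5.421) = 0.2759 kg/m³.
(x−vt)²/(4Dt) = (-3.0552)²/(4 × 0.0609 × 38.4) = 0.9979; exp(−0.9979) = 0.3687.
C = 0.2759 × 0.3687 = 0.102 kg/m³.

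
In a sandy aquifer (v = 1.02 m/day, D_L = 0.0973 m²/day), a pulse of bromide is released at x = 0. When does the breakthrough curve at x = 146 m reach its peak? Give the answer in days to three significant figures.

143 days

For the 1D instantaneous-source solution, setting ∂C/∂t = 0 at fixed x gives v²t² + 2Dt − x² = 0, so t = (√(D² + v²x²) − D)/v².
√(D² + v²x²) = √(0.0973² + 1.02² × 146²) = 148.9; v² = 1.0404.
t = (148.9 − 0.0973)/1.0404 = 143 days (vs. the pure-advection estimate x/v = 143 d).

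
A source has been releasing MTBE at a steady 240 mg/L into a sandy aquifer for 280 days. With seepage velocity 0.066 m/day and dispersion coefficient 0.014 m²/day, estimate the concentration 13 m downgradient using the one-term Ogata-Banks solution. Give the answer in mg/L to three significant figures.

234 mg/L

For a continuous step input, C/C₀ ≈ ½·erfc((x−vt)/(2√(Dt))).
vt = 0.066 × 280 = 18.48 m and 2√(Dt) = 2√(0.014 × 280) = 3.960 m.
Argument (x−vt)/(2√(Dt)) = (13 − 18.48)/3.960 = -1.384; ½·erfc(-1.384) = 0.9748.
C = 240 × 0.9748 = 234 mg/L.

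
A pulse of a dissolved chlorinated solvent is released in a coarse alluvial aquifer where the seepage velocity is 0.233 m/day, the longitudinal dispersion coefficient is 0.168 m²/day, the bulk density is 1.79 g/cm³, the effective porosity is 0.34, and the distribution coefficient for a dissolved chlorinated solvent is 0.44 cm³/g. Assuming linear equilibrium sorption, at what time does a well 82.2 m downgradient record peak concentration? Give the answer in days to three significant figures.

Retardation factor R = 1 + ρ_b·K_d/n = 1 + 1.79 × 0.44/0.34 = 3.316.
Sorption retards both mechanisms: v_R = v/R = 0.07027 m/day, D_R = D/R = 0.05066 m²/day.
Peak time from v_R²t² + 2D_R t − x² = 0: t = (√(D_R² + v_R²x²) − D_R)/v_R².
√(D_R² + v_R²x²) = √(0.05066² + 0.07027² × 82.2²) = 5.776; v_R² = 0.004938.
t = (5.776 − 0.05066)/0.004938 = 1160 days.

1160 days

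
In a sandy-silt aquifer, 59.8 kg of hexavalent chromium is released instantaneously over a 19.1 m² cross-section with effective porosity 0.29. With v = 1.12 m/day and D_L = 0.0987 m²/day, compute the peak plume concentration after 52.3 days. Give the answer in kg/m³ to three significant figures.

1.34 kg/m³

The peak of an instantaneous 1D plume sits at x = vt; there the Gaussian factor is 1 and C_max = M/(n_e·A·√(4πDt)), where n_e·A is the pore area the mass is dissolved in.
√(4πDt) = √(4π × 0.0987 × 52.3) = 8.054 m, so C_max = 59.8/(0.29 × 19.1 × 8.054) = 1.34 kg/m³.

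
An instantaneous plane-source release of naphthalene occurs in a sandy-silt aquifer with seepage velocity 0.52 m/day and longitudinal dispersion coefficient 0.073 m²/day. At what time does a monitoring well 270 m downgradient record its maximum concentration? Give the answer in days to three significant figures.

For the 1D instantaneous-source solution, setting ∂C/∂t = 0 at fixed x gives v²t² + 2Dt − x² = 0, so t = (√(D² + v²x²) − D)/v².
√(D² + v²x²) = √(0.073² + 0.52² × 270²) = 140.4; v² = 0.2704.
t = (140.4 − 0.073)/0.2704 = 519 days (vs. the pure-advection estimate x/v = 519 d).

519 days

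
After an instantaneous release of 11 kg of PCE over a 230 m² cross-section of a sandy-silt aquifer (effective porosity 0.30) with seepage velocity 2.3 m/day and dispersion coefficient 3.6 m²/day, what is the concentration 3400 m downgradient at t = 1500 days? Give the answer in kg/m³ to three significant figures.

0.000545 kg/m³

For an instantaneous plane source, C(x,t) = M/(n_e·A·√(4πDt)) · exp(−(x−vt)²/(4Dt)), with n_e·A the pore (flow) area.
Plume center vt = 2.3 × 1500 = 3450 m, so the well at 3400 m is 50 m upgradient of the peak.
√(4πDt) = 260.5 m, giving peak height M/(n_e·A·√(4πDt)) = 11/(0.30 × 230 × 260.5) = 0.0006120 kg/m³.
(x−vt)²/(4Dt) = (-50)²/(4 × 3.6 × 1500) = 0.1157; exp(−0.1157) = 0.8907.
C = 0.0006120 × 0.8907 = 0.000545 kg/m³.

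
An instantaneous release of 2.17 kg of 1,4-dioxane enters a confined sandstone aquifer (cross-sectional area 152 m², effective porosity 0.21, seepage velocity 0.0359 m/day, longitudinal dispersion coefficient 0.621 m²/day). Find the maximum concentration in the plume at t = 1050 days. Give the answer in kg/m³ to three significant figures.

The peak of an instantaneous 1D plume sits at x = vt; there the Gaussian factor is 1 and C_max = M/(n_e·A·√(4πDt)), where n_e·A is the pore area the mass is dissolved in.
√(4πDt) = √(4π × 0.621 × 1050) = 90.52 m, so C_max = 2.17/(0.21 × 152 × 90.52) = 0.000751 kg/m³.

0.000751 kg/m³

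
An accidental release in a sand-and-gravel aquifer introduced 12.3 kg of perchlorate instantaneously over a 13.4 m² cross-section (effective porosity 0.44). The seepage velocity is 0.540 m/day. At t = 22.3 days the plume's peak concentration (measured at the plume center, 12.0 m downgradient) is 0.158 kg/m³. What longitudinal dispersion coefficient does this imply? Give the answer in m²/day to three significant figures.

At the plume center C_max = M/(n_e·A·√(4πDt)), so D = M²/(4πt·(n_e·A·C_max)²).
n_e·A·C_max = 0.44 × 13.4 × 0.158 = 0.9316 kg/m.
D = 12.3²/(4π × 22.3 × 0.9316²) = 0.622 m²/day.

0.622 m²/day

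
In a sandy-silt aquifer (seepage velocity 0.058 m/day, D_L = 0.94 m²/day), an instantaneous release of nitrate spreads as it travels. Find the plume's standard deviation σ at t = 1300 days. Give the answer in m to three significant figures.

49.4 m

Dispersive spreading gives a Gaussian with σ² = 2Dt; advection only shifts the center.
σ = √(2 × 0.94 × 1300) = 49.4 m.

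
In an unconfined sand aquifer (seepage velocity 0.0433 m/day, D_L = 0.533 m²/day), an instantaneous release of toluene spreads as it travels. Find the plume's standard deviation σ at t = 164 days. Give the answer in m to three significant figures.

Dispersive spreading gives a Gaussian with σ² = 2Dt; advection only shifts the center.
σ = √(2 × 0.533 × 164) = 13.2 m.

13.2 m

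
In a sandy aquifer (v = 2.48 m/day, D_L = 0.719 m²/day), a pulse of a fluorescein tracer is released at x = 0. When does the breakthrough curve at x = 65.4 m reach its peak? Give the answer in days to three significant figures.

For the 1D instantaneous-source solution, setting ∂C/∂t = 0 at fixed x gives v²t² + 2Dt − x² = 0, so t = (√(D² + v²x²) − D)/v².
√(D² + v²x²) = √(0.719² + 2.48² × 65.4²) = 162.2; v² = 6.1504.
t = (162.2 − 0.719)/6.1504 = 26.3 days (vs. the pure-advection estimate x/v = 26.4 d).

26.3 days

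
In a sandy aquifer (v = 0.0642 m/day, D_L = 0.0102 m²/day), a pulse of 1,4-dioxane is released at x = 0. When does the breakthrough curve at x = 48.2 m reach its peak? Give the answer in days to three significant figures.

748 days

For the 1D instantaneous-source solution, setting ∂C/∂t = 0 at fixed x gives v²t² + 2Dt − x² = 0, so t = (√(D² + v²x²) − D)/v².
√(D² + v²x²) = √(0.0102² + 0.0642² × 48.2²) = 3.094; v² = 0.00412164.
t = (3.094 − 0.0102)/0.00412164 = 748 days (vs. the pure-advection estimate x/v = 751 d).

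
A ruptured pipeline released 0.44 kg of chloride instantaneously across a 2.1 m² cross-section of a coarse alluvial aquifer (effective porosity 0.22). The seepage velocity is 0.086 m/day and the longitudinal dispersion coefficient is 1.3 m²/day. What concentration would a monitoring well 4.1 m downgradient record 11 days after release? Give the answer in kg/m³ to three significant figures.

0.0597 kg/m³

For an instantaneous plane source, C(x,t) = M/(n_e·A·√(4πDt)) · exp(−(x−vt)²/(4Dt)), with n_e·A the pore (flow) area.
Plume center vt = 0.086 × 11 = 0.946 m, so the well at 4.1 m is 3.154 m downgradient of the peak.
√(4πDt) = 13.41 m, giving peak height M/(n_e·A·√(4πDt)) = 0.44/(0.22 × 2.1 × 13.41) = 0.07102 kg/m³.
(x−vt)²/(4Dt) = (3.154)²/(4 × 1.3 × 11) = 0.1739; exp(−0.1739) = 0.8404.
C = 0.07102 × 0.8404 = 0.0597 kg/m³.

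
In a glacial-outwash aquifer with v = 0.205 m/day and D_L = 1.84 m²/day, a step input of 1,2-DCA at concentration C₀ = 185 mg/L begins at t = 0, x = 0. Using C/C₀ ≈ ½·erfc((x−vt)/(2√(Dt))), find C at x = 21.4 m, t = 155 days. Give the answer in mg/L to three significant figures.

124 mg/L

For a continuous step input, C/C₀ ≈ ½·erfc((x−vt)/(2√(Dt))).
vt = 0.205 × 155 = 31.775 m and 2√(Dt) = 2√(1.84 × 155) = 33.78 m.
Argument (x−vt)/(2√(Dt)) = (21.4 − 31.775)/33.78 = -0.3071; ½·erfc(-0.3071) = 0.6680.
C = 185 × 0.6680 = 124 mg/L.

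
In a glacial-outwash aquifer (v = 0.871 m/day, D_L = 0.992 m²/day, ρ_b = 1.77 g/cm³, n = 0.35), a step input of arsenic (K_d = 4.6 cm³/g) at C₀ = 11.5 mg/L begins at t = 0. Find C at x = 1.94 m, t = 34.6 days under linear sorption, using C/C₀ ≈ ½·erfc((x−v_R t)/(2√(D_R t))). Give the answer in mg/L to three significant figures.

Retardation factor R = 1 + ρ_b·K_d/n = 1 + 1.77 × 4.6/0.35 = 24.26.
Sorption retards both mechanisms: v_R = v/R = 0.03590 m/day, D_R = D/R = 0.04089 m²/day.
v_R·t = 0.03590 × 34.6 = 1.24214 m; 2√(D_R t) = 2.379 m; argument = (1.94 − 1.24214)/2.379 = 0.2933.
C = C₀ × ½·erfc(0.2933) = 11.5 × 0.3391 = 3.90 mg/L.

3.90 mg/L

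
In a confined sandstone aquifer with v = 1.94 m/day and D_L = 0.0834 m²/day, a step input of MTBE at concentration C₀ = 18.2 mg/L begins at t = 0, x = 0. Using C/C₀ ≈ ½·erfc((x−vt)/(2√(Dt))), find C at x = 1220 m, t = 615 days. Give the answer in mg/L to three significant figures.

0.0720 mg/L

For a continuous step input, C/C₀ ≈ ½·erfc((x−vt)/(2√(Dt))).
vt = 1.94 × 615 = 1193.1 m and 2√(Dt) = 2√(0.0834 × 615) = 14.32 m.
Argument (x−vt)/(2√(Dt)) = (1220 − 1193.1)/14.32 = 1.878; ½·erfc(1.878) = 0.003955.
C = 18.2 × 0.003955 = 0.0720 mg/L.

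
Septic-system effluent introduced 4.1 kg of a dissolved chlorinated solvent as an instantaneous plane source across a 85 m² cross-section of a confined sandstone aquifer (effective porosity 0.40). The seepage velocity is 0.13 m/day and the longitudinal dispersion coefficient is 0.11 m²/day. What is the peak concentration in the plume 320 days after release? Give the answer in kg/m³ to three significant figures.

0.00573 kg/m³

The peak of an instantaneous 1D plume sits at x = vt; there the Gaussian factor is 1 and C_max = M/(n_e·A·√(4πDt)), where n_e·A is the pore area the mass is dissolved in.
√(4πDt) = √(4π × 0.11 × 320) = 21.03 m, so C_max = 4.1/(0.40 × 85 × 21.03) = 0.00573 kg/m³.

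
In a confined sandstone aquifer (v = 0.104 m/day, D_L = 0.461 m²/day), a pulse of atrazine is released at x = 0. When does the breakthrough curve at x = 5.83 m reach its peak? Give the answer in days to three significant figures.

27.8 days

For the 1D instantaneous-source solution, setting ∂C/∂t = 0 at fixed x gives v²t² + 2Dt − x² = 0, so t = (√(D² + v²x²) − D)/v².
√(D² + v²x²) = √(0.461² + 0.104² × 5.83²) = 0.7617; v² = 0.010816.
t = (0.7617 − 0.461)/0.010816 = 27.8 days (vs. the pure-advection estimate x/v = 56.1 d).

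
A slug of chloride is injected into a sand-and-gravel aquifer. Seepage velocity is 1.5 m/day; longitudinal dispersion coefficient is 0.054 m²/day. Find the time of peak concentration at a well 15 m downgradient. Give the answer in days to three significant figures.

For the 1D instantaneous-source solution, setting ∂C/∂t = 0 at fixed x gives v²t² + 2Dt − x² = 0, so t = (√(D² + v²x²) − D)/v².
√(D² + v²x²) = √(0.054² + 1.5² × 15²) = 22.50; v² = 2.25.
t = (22.50 − 0.054)/2.25 = 9.98 days (vs. the pure-advection estimate x/v = 10.0 d).

9.98 days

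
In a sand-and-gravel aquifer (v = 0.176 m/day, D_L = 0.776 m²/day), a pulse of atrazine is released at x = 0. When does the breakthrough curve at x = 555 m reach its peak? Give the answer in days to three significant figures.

3130 days

For the 1D instantaneous-source solution, setting ∂C/∂t = 0 at fixed x gives v²t² + 2Dt − x² = 0, so t = (√(D² + v²x²) − D)/v².
√(D² + v²x²) = √(0.776² + 0.176² × 555²) = 97.68; v² = 0.030976.
t = (97.68 − 0.776)/0.030976 = 3130 days (vs. the pure-advection estimate x/v = 3150 d).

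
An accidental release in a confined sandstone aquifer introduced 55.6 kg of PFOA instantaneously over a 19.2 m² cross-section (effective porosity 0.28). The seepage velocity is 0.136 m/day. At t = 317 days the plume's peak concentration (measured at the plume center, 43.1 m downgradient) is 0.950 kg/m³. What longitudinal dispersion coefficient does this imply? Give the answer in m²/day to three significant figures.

At the plume center C_max = M/(n_e·A·√(4πDt)), so D = M²/(4πt·(n_e·A·C_max)²).
n_e·A·C_max = 0.28 × 19.2 × 0.950 = 5.107 kg/m.
D = 55.6²/(4π × 317 × 5.107²) = 0.0298 m²/day.

0.0298 m²/day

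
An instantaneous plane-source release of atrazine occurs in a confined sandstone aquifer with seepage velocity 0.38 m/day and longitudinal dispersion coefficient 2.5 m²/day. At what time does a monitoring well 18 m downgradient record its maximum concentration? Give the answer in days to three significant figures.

For the 1D instantaneous-source solution, setting ∂C/∂t = 0 at fixed x gives v²t² + 2Dt − x² = 0, so t = (√(D² + v²x²) − D)/v².
√(D² + v²x²) = √(2.5² + 0.38² × 18²) = 7.283; v² = 0.1444.
t = (7.283 − 2.5)/0.1444 = 33.1 days (vs. the pure-advection estimate x/v = 47.4 d).

33.1 days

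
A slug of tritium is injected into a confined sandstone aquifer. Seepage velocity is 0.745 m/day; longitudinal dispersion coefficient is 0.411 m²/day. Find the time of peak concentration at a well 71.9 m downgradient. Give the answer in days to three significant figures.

95.8 days

For the 1D instantaneous-source solution, setting ∂C/∂t = 0 at fixed x gives v²t² + 2Dt − x² = 0, so t = (√(D² + v²x²) − D)/v².
√(D² + v²x²) = √(0.411² + 0.745² × 71.9²) = 53.57; v² = 0.555025.
t = (53.57 − 0.411)/0.555025 = 95.8 days (vs. the pure-advection estimate x/v = 96.5 d).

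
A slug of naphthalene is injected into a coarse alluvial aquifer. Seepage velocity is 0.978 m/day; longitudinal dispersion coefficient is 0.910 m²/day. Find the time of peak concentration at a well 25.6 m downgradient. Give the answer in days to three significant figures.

For the 1D instantaneous-source solution, setting ∂C/∂t = 0 at fixed x gives v²t² + 2Dt − x² = 0, so t = (√(D² + v²x²) − D)/v².
√(D² + v²x²) = √(0.910² + 0.978² × 25.6²) = 25.05; v² = 0.956484.
t = (25.05 − 0.910)/0.956484 = 25.2 days (vs. the pure-advection estimate x/v = 26.2 d).

25.2 days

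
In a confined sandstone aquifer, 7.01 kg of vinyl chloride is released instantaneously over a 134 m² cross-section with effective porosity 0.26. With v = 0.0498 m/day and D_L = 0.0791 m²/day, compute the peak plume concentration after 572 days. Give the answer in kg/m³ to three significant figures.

The peak of an instantaneous 1D plume sits at x = vt; there the Gaussian factor is 1 and C_max = M/(n_e·A·√(4πDt)), where n_e·A is the pore area the mass is dissolved in.
√(4πDt) = √(4π × 0.0791 × 572) = 23.84 m, so C_max = 7.01/(0.26 × 134 × 23.84) = 0.00844 kg/m³.

0.00844 kg/m³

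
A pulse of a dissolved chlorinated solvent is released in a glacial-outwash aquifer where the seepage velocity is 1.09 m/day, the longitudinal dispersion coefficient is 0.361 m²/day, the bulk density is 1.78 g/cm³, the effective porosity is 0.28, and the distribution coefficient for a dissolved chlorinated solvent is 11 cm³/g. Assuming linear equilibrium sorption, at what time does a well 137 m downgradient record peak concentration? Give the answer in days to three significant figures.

8890 days

Retardation factor R = 1 + ρ_b·K_d/n = 1 + 1.78 × 11/0.28 = 70.93.
Sorption retards both mechanisms: v_R = v/R = 0.01537 m/day, D_R = D/R = 0.005090 m²/day.
Peak time from v_R²t² + 2D_R t − x² = 0: t = (√(D_R² + v_R²x²) − D_R)/v_R².
√(D_R² + v_R²x²) = √(0.005090² + 0.01537² × 137²) = 2.106; v_R² = 0.0002362.
t = (2.106 − 0.005090)/0.0002362 = 8890 days.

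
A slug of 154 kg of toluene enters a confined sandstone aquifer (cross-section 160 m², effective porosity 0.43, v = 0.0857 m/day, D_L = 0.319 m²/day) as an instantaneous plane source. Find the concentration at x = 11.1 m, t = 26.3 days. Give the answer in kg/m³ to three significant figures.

0.0212 kg/m³

For an instantaneous plane source, C(x,t) = M/(n_e·A·√(4πDt)) · exp(−(x−vt)²/(4Dt)), with n_e·A the pore (flow) area.
Plume center vt = 0.0857 × 26.3 = 2.25391 m, so the well at 11.1 m is 8.84609 m downgradient of the peak.
√(4πDt) = 10.27 m, giving peak height M/(n_e·A·√(4πDt)) = 154/(0.43 × 160 × 10.27) = 0.2180 kg/m³.
(x−vt)²/(4Dt) = (8.84609)²/(4 × 0.319 × 26.3) = 2.332; exp(−2.332) = 0.09710.
C = 0.2180 × 0.09710 = 0.0212 kg/m³.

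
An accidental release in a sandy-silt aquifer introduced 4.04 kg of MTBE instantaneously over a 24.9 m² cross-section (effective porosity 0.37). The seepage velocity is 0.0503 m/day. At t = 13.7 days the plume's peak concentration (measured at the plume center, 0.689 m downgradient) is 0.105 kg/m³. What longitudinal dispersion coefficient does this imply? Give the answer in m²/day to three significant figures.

At the plume center C_max = M/(n_e·A·√(4πDt)), so D = M²/(4πt·(n_e·A·C_max)²).
n_e·A·C_max = 0.37 × 24.9 × 0.105 = 0.9674 kg/m.
D = 4.04²/(4π × 13.7 × 0.9674²) = 0.101 m²/day.

0.101 m²/day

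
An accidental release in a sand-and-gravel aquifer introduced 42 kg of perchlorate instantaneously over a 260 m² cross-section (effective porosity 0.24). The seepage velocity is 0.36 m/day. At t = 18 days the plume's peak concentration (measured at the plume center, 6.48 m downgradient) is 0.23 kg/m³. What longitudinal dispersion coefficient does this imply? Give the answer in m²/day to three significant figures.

0.0379 m²/day

At the plume center C_max = M/(n_e·A·√(4πDt)), so D = M²/(4πt·(n_e·A·C_max)²).
n_e·A·C_max = 0.24 × 260 × 0.23 = 14.35 kg/m.
D = 42²/(4π × 18 × 14.35²) = 0.0379 m²/day.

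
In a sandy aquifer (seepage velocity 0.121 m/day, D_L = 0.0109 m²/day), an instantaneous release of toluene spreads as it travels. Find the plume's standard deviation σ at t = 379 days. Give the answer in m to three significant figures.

2.87 m

Dispersive spreading gives a Gaussian with σ² = 2Dt; advection only shifts the center.
σ = √(2 × 0.0109 × 379) = 2.87 m.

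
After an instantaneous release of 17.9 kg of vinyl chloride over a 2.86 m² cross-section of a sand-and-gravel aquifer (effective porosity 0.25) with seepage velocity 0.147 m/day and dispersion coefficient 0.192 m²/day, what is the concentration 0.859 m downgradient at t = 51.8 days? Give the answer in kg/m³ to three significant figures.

0.711 kg/m³

For an instantaneous plane source, C(x,t) = M/(n_e·A·√(4πDt)) · exp(−(x−vt)²/(4Dt)), with n_e·A the pore (flow) area.
Plume center vt = 0.147 × 51.8 = 7.6146 m, so the well at 0.859 m is 6.7556 m upgradient of the peak.
√(4πDt) = 11.18 m, giving peak height M/(n_e·A·√(4πDt)) = 17.9/(0.25 × 2.86 × 11.18) = 2.239 kg/m³.
(x−vt)²/(4Dt) = (-6.7556)²/(4 × 0.192 × 51.8) = 1.147; exp(−1.147) = 0.3176.
C = 2.239 × 0.3176 = 0.711 kg/m³.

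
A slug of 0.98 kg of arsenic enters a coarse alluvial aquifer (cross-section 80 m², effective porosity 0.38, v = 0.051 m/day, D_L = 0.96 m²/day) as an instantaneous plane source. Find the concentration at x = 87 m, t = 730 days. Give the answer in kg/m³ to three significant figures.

For an instantaneous plane source, C(x,t) = M/(n_e·A·√(4πDt)) · exp(−(x−vt)²/(4Dt)), with n_e·A the pore (flow) area.
Plume center vt = 0.051 × 730 = 37.23 m, so the well at 87 m is 49.77 m downgradient of the peak.
√(4πDt) = 93.84 m, giving peak height M/(n_e·A·√(4πDt)) = 0.98/(0.38 × 80 × 93.84) = 0.0003435 kg/m³.
(x−vt)²/(4Dt) = (49.77)²/(4 × 0.96 × 730) = 0.8837; exp(−0.8837) = 0.4133.
C = 0.0003435 × 0.4133 = 0.000142 kg/m³.

0.000142 kg/m³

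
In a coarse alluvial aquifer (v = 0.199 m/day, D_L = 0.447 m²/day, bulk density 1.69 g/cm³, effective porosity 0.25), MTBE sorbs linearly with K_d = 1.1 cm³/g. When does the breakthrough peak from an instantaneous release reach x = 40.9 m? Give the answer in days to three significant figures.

1640 days

Retardation factor R = 1 + ρ_b·K_d/n = 1 + 1.69 × 1.1/0.25 = 8.436.
Sorption retards both mechanisms: v_R = v/R = 0.02359 m/day, D_R = D/R = 0.05299 m²/day.
Peak time from v_R²t² + 2D_R t − x² = 0: t = (√(D_R² + v_R²x²) − D_R)/v_R².
√(D_R² + v_R²x²) = √(0.05299² + 0.02359² × 40.9²) = 0.9663; v_R² = 0.0005565.
t = (0.9663 − 0.05299)/0.0005565 = 1640 days.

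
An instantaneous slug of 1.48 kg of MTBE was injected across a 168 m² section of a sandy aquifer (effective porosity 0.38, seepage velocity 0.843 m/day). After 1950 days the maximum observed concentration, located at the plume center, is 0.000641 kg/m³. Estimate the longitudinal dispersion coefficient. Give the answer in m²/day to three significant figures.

At the plume center C_max = M/(n_e·A·√(4πDt)), so D = M²/(4πt·(n_e·A·C_max)²).
n_e·A·C_max = 0.38 × 168 × 0.000641 = 0.04092 kg/m.
D = 1.48²/(4π × 1950 × 0.04092²) = 0.0534 m²/day.

0.0534 m²/day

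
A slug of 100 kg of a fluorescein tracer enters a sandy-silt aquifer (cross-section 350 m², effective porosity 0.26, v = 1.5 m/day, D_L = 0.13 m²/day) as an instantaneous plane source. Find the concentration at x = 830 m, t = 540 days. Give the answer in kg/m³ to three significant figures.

For an instantaneous plane source, C(x,t) = M/(n_e·A·√(4πDt)) · exp(−(x−vt)²/(4Dt)), with n_e·A the pore (flow) area.
Plume center vt = 1.5 × 540 = 810 m, so the well at 830 m is 20 m downgradient of the peak.
√(4πDt) = 29.70 m, giving peak height M/(n_e·A·√(4πDt)) = 100/(0.26 × 350 × 29.70) = 0.03700 kg/m³.
(x−vt)²/(4Dt) = (20)²/(4 × 0.13 × 540) = 1.425; exp(−1.425) = 0.2405.
C = 0.03700 × 0.2405 = 0.00890 kg/m³.

0.00890 kg/m³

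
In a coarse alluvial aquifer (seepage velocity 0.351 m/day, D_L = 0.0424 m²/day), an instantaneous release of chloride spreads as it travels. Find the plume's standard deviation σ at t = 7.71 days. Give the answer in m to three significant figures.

Dispersive spreading gives a Gaussian with σ² = 2Dt; advection only shifts the center.
σ = √(2 × 0.0424 × 7.71) = 0.809 m.

0.809 m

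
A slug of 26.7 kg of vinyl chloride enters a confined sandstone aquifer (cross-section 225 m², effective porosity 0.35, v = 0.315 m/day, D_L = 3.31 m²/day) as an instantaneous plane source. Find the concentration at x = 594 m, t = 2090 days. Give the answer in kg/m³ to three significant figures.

0.000990 kg/m³

For an instantaneous plane source, C(x,t) = M/(n_e·A·√(4πDt)) · exp(−(x−vt)²/(4Dt)), with n_e·A the pore (flow) area.
Plume center vt = 0.315 × 2090 = 658.35 m, so the well at 594 m is 64.35 m upgradient of the peak.
√(4πDt) = 294.8 m, giving peak height M/(n_e·A·√(4πDt)) = 26.7/(0.35 × 225 × 294.8) = 0.001150 kg/m³.
(x−vt)²/(4Dt) = (-64.35)²/(4 × 3.31 × 2090) = 0.1496; exp(−0.1496) = 0.8611.
C = 0.001150 × 0.8611 = 0.000990 kg/m³.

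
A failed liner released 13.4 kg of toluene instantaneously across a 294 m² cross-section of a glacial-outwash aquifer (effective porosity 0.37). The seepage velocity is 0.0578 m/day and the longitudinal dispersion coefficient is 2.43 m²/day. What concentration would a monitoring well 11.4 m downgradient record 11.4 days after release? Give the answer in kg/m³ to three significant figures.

For an instantaneous plane source, C(x,t) = M/(n_e·A·√(4πDt)) · exp(−(x−vt)²/(4Dt)), with n_e·A the pore (flow) area.
Plume center vt = 0.0578 × 11.4 = 0.65892 m, so the well at 11.4 m is 10.74108 m downgradient of the peak.
√(4πDt) = 18.66 m, giving peak height M/(n_e·A·√(4πDt)) = 13.4/(0.37 × 294 × 18.66) = 0.006602 kg/m³.
(x−vt)²/(4Dt) = (10.74108)²/(4 × 2.43 × 11.4) = 1.041; exp(−1.041) = 0.3531.
C = 0.006602 × 0.3531 = 0.00233 kg/m³.

0.00233 kg/m³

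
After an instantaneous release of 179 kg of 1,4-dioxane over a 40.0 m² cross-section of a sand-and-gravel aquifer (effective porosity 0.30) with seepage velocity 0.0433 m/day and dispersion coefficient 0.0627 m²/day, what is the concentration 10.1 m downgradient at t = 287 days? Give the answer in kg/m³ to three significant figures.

0.920 kg/m³

For an instantaneous plane source, C(x,t) = M/(n_e·A·√(4πDt)) · exp(−(x−vt)²/(4Dt)), with n_e·A the pore (flow) area.
Plume center vt = 0.0433 × 287 = 12.4271 m, so the well at 10.1 m is 2.3271 m upgradient of the peak.
√(4πDt) = 15.04 m, giving peak height M/(n_e·A·√(4πDt)) = 179/(0.30 × 40.0 × 15.04) = 0.9918 kg/m³.
(x−vt)²/(4Dt) = (-2.3271)²/(4 × 0.0627 × 287) = 0.07524; exp(−0.07524) = 0.9275.
C = 0.9918 × 0.9275 = 0.920 kg/m³.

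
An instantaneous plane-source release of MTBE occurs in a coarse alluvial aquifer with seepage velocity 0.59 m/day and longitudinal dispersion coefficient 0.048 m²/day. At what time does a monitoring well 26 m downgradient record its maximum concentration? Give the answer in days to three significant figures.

For the 1D instantaneous-source solution, setting ∂C/∂t = 0 at fixed x gives v²t² + 2Dt − x² = 0, so t = (√(D² + v²x²) − D)/v².
√(D² + v²x²) = √(0.048² + 0.59² × 26²) = 15.34; v² = 0.3481.
t = (15.34 − 0.048)/0.3481 = 43.9 days (vs. the pure-advection estimate x/v = 44.1 d).

43.9 days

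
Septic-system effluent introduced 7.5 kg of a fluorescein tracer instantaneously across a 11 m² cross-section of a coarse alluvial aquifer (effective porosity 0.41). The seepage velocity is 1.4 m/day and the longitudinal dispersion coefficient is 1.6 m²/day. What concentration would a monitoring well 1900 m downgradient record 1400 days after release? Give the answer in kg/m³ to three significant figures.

For an instantaneous plane source, C(x,t) = M/(n_e·A·√(4πDt)) · exp(−(x−vt)²/(4Dt)), with n_e·A the pore (flow) area.
Plume center vt = 1.4 × 1400 = 1960 m, so the well at 1900 m is 60 m upgradient of the peak.
√(4πDt) = 167.8 m, giving peak height M/(n_e·A·√(4πDt)) = 7.5/(0.41 × 11 × 167.8) = 0.009910 kg/m³.
(x−vt)²/(4Dt) = (-60)²/(4 × 1.6 × 1400) = 0.4018; exp(−0.4018) = 0.6691.
C = 0.009910 × 0.6691 = 0.00663 kg/m³.

0.00663 kg/m³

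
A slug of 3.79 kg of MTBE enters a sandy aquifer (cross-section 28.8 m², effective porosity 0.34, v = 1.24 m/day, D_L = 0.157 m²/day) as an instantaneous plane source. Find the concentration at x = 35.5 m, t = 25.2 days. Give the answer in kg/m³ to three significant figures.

For an instantaneous plane source, C(x,t) = M/(n_e·A·√(4πDt)) · exp(−(x−vt)²/(4Dt)), with n_e·A the pore (flow) area.
Plume center vt = 1.24 × 25.2 = 31.248 m, so the well at 35.5 m is 4.252 m downgradient of the peak.
√(4πDt) = 7.051 m, giving peak height M/(n_e·A·√(4πDt)) = 3.79/(0.34 × 28.8 × 7.051) = 0.05489 kg/m³.
(x−vt)²/(4Dt) = (4.252)²/(4 × 0.157 × 25.2) = 1.142; exp(−1.142) = 0.3192.
C = 0.05489 × 0.3192 = 0.0175 kg/m³.

0.0175 kg/m³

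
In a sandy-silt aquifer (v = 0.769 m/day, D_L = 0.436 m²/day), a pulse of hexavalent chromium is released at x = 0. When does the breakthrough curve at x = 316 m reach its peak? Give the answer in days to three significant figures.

For the 1D instantaneous-source solution, setting ∂C/∂t = 0 at fixed x gives v²t² + 2Dt − x² = 0, so t = (√(D² + v²x²) − D)/v².
√(D² + v²x²) = √(0.436² + 0.769² × 316²) = 243.0; v² = 0.591361.
t = (243.0 − 0.436)/0.591361 = 410 days (vs. the pure-advection estimate x/v = 411 d).

410 days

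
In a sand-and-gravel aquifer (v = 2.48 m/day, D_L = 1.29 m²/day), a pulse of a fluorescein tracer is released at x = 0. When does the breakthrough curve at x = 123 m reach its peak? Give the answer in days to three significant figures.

49.4 days

For the 1D instantaneous-source solution, setting ∂C/∂t = 0 at fixed x gives v²t² + 2Dt − x² = 0, so t = (√(D² + v²x²) − D)/v².
√(D² + v²x²) = √(1.29² + 2.48² × 123²) = 305.0; v² = 6.1504.
t = (305.0 − 1.29)/6.1504 = 49.4 days (vs. the pure-advection estimate x/v = 49.6 d).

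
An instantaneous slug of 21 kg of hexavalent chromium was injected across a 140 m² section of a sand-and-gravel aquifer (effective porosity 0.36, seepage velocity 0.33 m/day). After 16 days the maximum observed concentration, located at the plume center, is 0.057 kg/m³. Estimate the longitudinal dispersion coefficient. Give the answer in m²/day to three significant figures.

0.266 m²/day

At the plume center C_max = M/(n_e·A·√(4πDt)), so D = M²/(4πt·(n_e·A·C_max)²).
n_e·A·C_max = 0.36 × 140 × 0.057 = 2.873 kg/m.
D = 21²/(4π × 16 × 2.873²) = 0.266 m²/day.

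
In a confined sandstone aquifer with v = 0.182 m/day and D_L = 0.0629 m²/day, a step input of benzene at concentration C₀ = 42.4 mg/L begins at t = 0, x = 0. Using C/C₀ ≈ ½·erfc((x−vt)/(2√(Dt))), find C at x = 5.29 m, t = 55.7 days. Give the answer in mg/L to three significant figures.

41.0 mg/L

For a continuous step input, C/C₀ ≈ ½·erfc((x−vt)/(2√(Dt))).
vt = 0.182 × 55.7 = 10.1374 m and 2√(Dt) = 2√(0.0629 × 55.7) = 3.744 m.
Argument (x−vt)/(2√(Dt)) = (5.29 − 10.1374)/3.744 = -1.295; ½·erfc(-1.295) = 0.9665.
C = 42.4 × 0.9665 = 41.0 mg/L.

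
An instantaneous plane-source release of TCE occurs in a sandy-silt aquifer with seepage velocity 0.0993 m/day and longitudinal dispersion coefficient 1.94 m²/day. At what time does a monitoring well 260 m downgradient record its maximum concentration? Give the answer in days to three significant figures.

2430 days

For the 1D instantaneous-source solution, setting ∂C/∂t = 0 at fixed x gives v²t² + 2Dt − x² = 0, so t = (√(D² + v²x²) − D)/v².
√(D² + v²x²) = √(1.94² + 0.0993² × 260²) = 25.89; v² = 0.00986049.
t = (25.89 − 1.94)/0.00986049 = 2430 days (vs. the pure-advection estimate x/v = 2620 d).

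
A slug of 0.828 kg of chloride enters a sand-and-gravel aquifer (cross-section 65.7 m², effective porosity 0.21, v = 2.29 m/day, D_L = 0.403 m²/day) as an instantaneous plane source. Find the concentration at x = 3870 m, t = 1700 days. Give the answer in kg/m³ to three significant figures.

For an instantaneous plane source, C(x,t) = M/(n_e·A·√(4πDt)) · exp(−(x−vt)²/(4Dt)), with n_e·A the pore (flow) area.
Plume center vt = 2.29 × 1700 = 3893 m, so the well at 3870 m is 23 m upgradient of the peak.
√(4πDt) = 92.79 m, giving peak height M/(n_e·A·√(4πDt)) = 0.828/(0.21 × 65.7 × 92.79) = 0.0006468 kg/m³.
(x−vt)²/(4Dt) = (-23)²/(4 × 0.403 × 1700) = 0.1930; exp(−0.1930) = 0.8245.
C = 0.0006468 × 0.8245 = 0.000533 kg/m³.

0.000533 kg/m³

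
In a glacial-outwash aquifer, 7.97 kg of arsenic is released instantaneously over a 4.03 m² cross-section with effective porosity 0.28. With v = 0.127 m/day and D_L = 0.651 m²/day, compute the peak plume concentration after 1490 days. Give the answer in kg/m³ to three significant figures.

The peak of an instantaneous 1D plume sits at x = vt; there the Gaussian factor is 1 and C_max = M/(n_e·A·√(4πDt)), where n_e·A is the pore area the mass is dissolved in.
√(4πDt) = √(4π × 0.651 × 1490) = 110.4 m, so C_max = 7.97/(0.28 × 4.03 × 110.4) = 0.0640 kg/m³.

0.0640 kg/m³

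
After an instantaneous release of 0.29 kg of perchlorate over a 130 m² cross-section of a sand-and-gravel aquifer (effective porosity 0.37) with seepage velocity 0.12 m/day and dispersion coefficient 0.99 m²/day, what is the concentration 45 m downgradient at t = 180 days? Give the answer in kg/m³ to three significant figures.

For an instantaneous plane source, C(x,t) = M/(n_e·A·√(4πDt)) · exp(−(x−vt)²/(4Dt)), with n_e·A the pore (flow) area.
Plume center vt = 0.12 × 180 = 21.6 m, so the well at 45 m is 23.4 m downgradient of the peak.
√(4πDt) = 47.32 m, giving peak height M/(n_e·A·√(4πDt)) = 0.29/(0.37 × 130 × 47.32) = 0.0001274 kg/m³.
(x−vt)²/(4Dt) = (23.4)²/(4 × 0.99 × 180) = 0.7682; exp(−0.7682) = 0.4638.
C = 0.0001274 × 0.4638 = 5.91e-05 kg/m³.

5.91e-05 kg/m³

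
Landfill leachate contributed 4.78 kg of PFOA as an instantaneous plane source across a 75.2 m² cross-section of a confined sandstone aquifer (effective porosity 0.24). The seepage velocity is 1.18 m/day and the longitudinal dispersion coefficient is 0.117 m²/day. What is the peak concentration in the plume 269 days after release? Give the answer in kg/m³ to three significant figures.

0.0133 kg/m³

The peak of an instantaneous 1D plume sits at x = vt; there the Gaussian factor is 1 and C_max = M/(n_e·A·√(4πDt)), where n_e·A is the pore area the mass is dissolved in.
√(4πDt) = √(4π × 0.117 × 269) = 19.89 m, so C_max = 4.78/(0.24 × 75.2 × 19.89) = 0.0133 kg/m³.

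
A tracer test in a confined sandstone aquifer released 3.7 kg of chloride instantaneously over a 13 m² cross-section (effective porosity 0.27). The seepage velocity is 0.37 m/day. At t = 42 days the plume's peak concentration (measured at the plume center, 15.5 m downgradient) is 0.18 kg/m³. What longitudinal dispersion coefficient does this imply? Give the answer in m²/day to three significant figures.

At the plume center C_max = M/(n_e·A·√(4πDt)), so D = M²/(4πt·(n_e·A·C_max)²).
n_e·A·C_max = 0.27 × 13 × 0.18 = 0.6318 kg/m.
D = 3.7²/(4π × 42 × 0.6318²) = 0.0650 m²/day.

0.0650 m²/day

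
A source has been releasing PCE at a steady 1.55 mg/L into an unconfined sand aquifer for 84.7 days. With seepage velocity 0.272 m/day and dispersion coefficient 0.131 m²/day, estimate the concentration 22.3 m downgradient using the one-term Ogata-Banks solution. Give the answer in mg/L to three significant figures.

For a continuous step input, C/C₀ ≈ ½·erfc((x−vt)/(2√(Dt))).
vt = 0.272 × 84.7 = 23.0384 m and 2√(Dt) = 2√(0.131 × 84.7) = 6.662 m.
Argument (x−vt)/(2√(Dt)) = (22.3 − 23.0384)/6.662 = -0.1108; ½·erfc(-0.1108) = 0.5623.
C = 1.55 × 0.5623 = 0.872 mg/L.

0.872 mg/L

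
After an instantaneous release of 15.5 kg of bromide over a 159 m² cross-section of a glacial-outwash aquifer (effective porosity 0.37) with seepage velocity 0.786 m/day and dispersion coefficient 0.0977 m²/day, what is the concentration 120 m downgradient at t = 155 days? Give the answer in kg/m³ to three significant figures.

For an instantaneous plane source, C(x,t) = M/(n_e·A·√(4πDt)) · exp(−(x−vt)²/(4Dt)), with n_e·A the pore (flow) area.
Plume center vt = 0.786 × 155 = 121.83 m, so the well at 120 m is 1.83 m upgradient of the peak.
√(4πDt) = 13.79 m, giving peak height M/(n_e·A·√(4πDt)) = 15.5/(0.37 × 159 × 13.79) = 0.01911 kg/m³.
(x−vt)²/(4Dt) = (-1.83)²/(4 × 0.0977 × 155) = 0.05529; exp(−0.05529) = 0.9462.
C = 0.01911 × 0.9462 = 0.0181 kg/m³.

0.0181 kg/m³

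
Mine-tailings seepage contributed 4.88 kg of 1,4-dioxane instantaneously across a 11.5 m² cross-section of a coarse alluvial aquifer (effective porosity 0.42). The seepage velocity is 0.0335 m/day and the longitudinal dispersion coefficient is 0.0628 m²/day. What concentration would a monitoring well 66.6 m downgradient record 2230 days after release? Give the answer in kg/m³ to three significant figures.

For an instantaneous plane source, C(x,t) = M/(n_e·A·√(4πDt)) · exp(−(x−vt)²/(4Dt)), with n_e·A the pore (flow) area.
Plume center vt = 0.0335 × 2230 = 74.705 m, so the well at 66.6 m is 8.105 m upgradient of the peak.
√(4πDt) = 41.95 m, giving peak height M/(n_e·A·√(4πDt)) = 4.88/(0.42 × 11.5 × 41.95) = 0.02408 kg/m³.
(x−vt)²/(4Dt) = (-8.105)²/(4 × 0.0628 × 2230) = 0.1173; exp(−0.1173) = 0.8893.
C = 0.02408 × 0.8893 = 0.0214 kg/m³.

0.0214 kg/m³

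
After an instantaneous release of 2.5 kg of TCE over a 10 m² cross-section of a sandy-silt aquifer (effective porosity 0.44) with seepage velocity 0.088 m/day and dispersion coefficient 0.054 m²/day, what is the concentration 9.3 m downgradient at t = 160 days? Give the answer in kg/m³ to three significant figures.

For an instantaneous plane source, C(x,t) = M/(n_e·A·√(4πDt)) · exp(−(x−vt)²/(4Dt)), with n_e·A the pore (flow) area.
Plume center vt = 0.088 × 160 = 14.08 m, so the well at 9.3 m is 4.78 m upgradient of the peak.
√(4πDt) = 10.42 m, giving peak height M/(n_e·A·√(4πDt)) = 2.5/(0.44 × 10 × 10.42) = 0.05453 kg/m³.
(x−vt)²/(4Dt) = (-4.78)²/(4 × 0.054 × 160) = 0.6611; exp(−0.6611) = 0.5163.
C = 0.05453 × 0.5163 = 0.0282 kg/m³.

0.0282 kg/m³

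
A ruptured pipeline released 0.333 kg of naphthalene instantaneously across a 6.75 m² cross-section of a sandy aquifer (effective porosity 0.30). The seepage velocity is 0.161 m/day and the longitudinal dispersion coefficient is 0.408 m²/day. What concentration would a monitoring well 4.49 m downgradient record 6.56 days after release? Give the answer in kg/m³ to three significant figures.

0.00943 kg/m³

For an instantaneous plane source, C(x,t) = M/(n_e·A·√(4πDt)) · exp(−(x−vt)²/(4Dt)), with n_e·A the pore (flow) area.
Plume center vt = 0.161 × 6.56 = 1.05616 m, so the well at 4.49 m is 3.43384 m downgradient of the peak.
√(4πDt) = 5.799 m, giving peak height M/(n_e·A·√(4πDt)) = 0.333/(0.30 × 6.75 × 5.799) = 0.02836 kg/m³.
(x−vt)²/(4Dt) = (3.43384)²/(4 × 0.408 × 6.56) = 1.101; exp(−1.101) = 0.3325.
C = 0.02836 × 0.3325 = 0.00943 kg/m³.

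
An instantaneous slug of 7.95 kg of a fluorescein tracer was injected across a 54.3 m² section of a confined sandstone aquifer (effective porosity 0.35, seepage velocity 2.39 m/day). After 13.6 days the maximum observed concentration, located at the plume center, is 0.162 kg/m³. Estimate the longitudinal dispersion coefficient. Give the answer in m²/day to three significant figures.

0.0390 m²/day

At the plume center C_max = M/(n_e·A·√(4πDt)), so D = M²/(4πt·(n_e·A·C_max)²).
n_e·A·C_max = 0.35 × 54.3 × 0.162 = 3.079 kg/m.
D = 7.95²/(4π × 13.6 × 3.079²) = 0.0390 m²/day.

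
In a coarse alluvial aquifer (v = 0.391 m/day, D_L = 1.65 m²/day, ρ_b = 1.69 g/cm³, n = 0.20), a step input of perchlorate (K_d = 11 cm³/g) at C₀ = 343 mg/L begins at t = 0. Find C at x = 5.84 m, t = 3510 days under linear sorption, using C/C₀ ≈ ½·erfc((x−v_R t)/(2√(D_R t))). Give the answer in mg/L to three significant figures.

Retardation factor R = 1 + ρ_b·K_d/n = 1 + 1.69 × 11/0.20 = 93.95.
Sorption retards both mechanisms: v_R = v/R = 0.004162 m/day, D_R = D/R = 0.01756 m²/day.
v_R·t = 0.004162 × 3510 = 14.60862 m; 2√(D_R t) = 15.70 m; argument = (5.84 − 14.60862)/15.70 = -0.5585.
C = C₀ × ½·erfc(-0.5585) = 343 × 0.7852 = 269 mg/L.

269 mg/L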